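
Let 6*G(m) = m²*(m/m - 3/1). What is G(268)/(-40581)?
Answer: 71824/121743 ≈ 0.58996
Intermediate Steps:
G(m) = -m²/3 (G(m) = (m²*(m/m - 3/1))/6 = (m²*(1 - 3*1))/6 = (m²*(1 - 3))/6 = (m²*(-2))/6 = (-2*m²)/6 = -m²/3)
G(268)/(-40581) = -⅓*268²/(-40581) = -⅓*71824*(-1/40581) = -71824/3*(-1/40581) = 71824/121743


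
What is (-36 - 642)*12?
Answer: -8136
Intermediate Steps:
(-36 - 642)*12 = -678*12 = -8136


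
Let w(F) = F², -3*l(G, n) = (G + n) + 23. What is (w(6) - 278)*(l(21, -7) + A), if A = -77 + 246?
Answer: -113740/3 ≈ -37913.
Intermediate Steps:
l(G, n) = -23/3 - G/3 - n/3 (l(G, n) = -((G + n) + 23)/3 = -(23 + G + n)/3 = -23/3 - G/3 - n/3)
A = 169
(w(6) - 278)*(l(21, -7) + A) = (6² - 278)*((-23/3 - ⅓*21 - ⅓*(-7)) + 169) = (36 - 278)*((-23/3 - 7 + 7/3) + 169) = -242*(-37/3 + 169) = -242*470/3 = -113740/3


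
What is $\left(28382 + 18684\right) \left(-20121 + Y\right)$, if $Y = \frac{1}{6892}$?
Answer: $- \frac{3263413618223}{3446} \approx -9.4701 \cdot 10^{8}$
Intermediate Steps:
$Y = \frac{1}{6892} \approx 0.0001451$
$\left(28382 + 18684\right) \left(-20121 + Y\right) = \left(28382 + 18684\right) \left(-20121 + \frac{1}{6892}\right) = 47066 \left(- \frac{138673931}{6892}\right) = - \frac{3263413618223}{3446}$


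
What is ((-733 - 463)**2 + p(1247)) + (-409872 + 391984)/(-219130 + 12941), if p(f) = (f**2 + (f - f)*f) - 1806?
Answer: 615189435879/206189 ≈ 2.9836e+6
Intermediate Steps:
p(f) = -1806 + f**2 (p(f) = (f**2 + 0*f) - 1806 = (f**2 + 0) - 1806 = f**2 - 1806 = -1806 + f**2)
((-733 - 463)**2 + p(1247)) + (-409872 + 391984)/(-219130 + 12941) = ((-733 - 463)**2 + (-1806 + 1247**2)) + (-409872 + 391984)/(-219130 + 12941) = ((-1196)**2 + (-1806 + 1555009)) - 17888/(-206189) = (1430416 + 1553203) - 17888*(-1/206189) = 2983619 + 17888/206189 = 615189435879/206189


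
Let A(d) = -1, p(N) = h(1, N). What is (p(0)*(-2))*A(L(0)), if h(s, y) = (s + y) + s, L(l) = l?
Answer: 4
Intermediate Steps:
h(s, y) = y + 2*s
p(N) = 2 + N (p(N) = N + 2*1 = N + 2 = 2 + N)
(p(0)*(-2))*A(L(0)) = ((2 + 0)*(-2))*(-1) = (2*(-2))*(-1) = -4*(-1) = 4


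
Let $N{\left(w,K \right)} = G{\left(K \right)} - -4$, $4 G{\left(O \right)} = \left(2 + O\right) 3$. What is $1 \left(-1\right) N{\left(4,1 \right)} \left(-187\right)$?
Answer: $\frac{4675}{4} \approx 1168.8$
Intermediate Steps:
$G{\left(O \right)} = \frac{3}{2} + \frac{3 O}{4}$ ($G{\left(O \right)} = \frac{\left(2 + O\right) 3}{4} = \frac{6 + 3 O}{4} = \frac{3}{2} + \frac{3 O}{4}$)
$N{\left(w,K \right)} = \frac{11}{2} + \frac{3 K}{4}$ ($N{\left(w,K \right)} = \left(\frac{3}{2} + \frac{3 K}{4}\right) - -4 = \left(\frac{3}{2} + \frac{3 K}{4}\right) + 4 = \frac{11}{2} + \frac{3 K}{4}$)
$1 \left(-1\right) N{\left(4,1 \right)} \left(-187\right) = 1 \left(-1\right) \left(\frac{11}{2} + \frac{3}{4} \cdot 1\right) \left(-187\right) = - (\frac{11}{2} + \frac{3}{4}) \left(-187\right) = \left(-1\right) \frac{25}{4} \left(-187\right) = \left(- \frac{25}{4}\right) \left(-187\right) = \frac{4675}{4}$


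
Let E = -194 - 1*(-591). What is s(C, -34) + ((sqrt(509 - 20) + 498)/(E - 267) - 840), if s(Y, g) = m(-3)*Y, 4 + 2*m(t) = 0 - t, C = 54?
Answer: -56106/65 + sqrt(489)/130 ≈ -863.00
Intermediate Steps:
E = 397 (E = -194 + 591 = 397)
m(t) = -2 - t/2 (m(t) = -2 + (0 - t)/2 = -2 + (-t)/2 = -2 - t/2)
s(Y, g) = -Y/2 (s(Y, g) = (-2 - 1/2*(-3))*Y = (-2 + 3/2)*Y = -Y/2)
s(C, -34) + ((sqrt(509 - 20) + 498)/(E - 267) - 840) = -1/2*54 + ((sqrt(509 - 20) + 498)/(397 - 267) - 840) = -27 + ((sqrt(489) + 498)/130 - 840) = -27 + ((498 + sqrt(489))*(1/130) - 840) = -27 + ((249/65 + sqrt(489)/130) - 840) = -27 + (-54351/65 + sqrt(489)/130) = -56106/65 + sqrt(489)/130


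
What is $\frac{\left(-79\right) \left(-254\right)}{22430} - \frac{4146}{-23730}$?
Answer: $\frac{9486016}{8871065} \approx 1.0693$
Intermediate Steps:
$\frac{\left(-79\right) \left(-254\right)}{22430} - \frac{4146}{-23730} = 20066 \cdot \frac{1}{22430} - - \frac{691}{3955} = \frac{10033}{11215} + \frac{691}{3955} = \frac{9486016}{8871065}$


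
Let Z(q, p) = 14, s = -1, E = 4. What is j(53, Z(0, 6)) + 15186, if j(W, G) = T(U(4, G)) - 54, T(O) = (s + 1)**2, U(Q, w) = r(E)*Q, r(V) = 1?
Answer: 15132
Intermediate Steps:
U(Q, w) = Q (U(Q, w) = 1*Q = Q)
T(O) = 0 (T(O) = (-1 + 1)**2 = 0**2 = 0)
j(W, G) = -54 (j(W, G) = 0 - 54 = -54)
j(53, Z(0, 6)) + 15186 = -54 + 15186 = 15132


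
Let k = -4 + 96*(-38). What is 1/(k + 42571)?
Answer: 1/38919 ≈ 2.5694e-5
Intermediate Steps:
k = -3652 (k = -4 - 3648 = -3652)
1/(k + 42571) = 1/(-3652 + 42571) = 1/38919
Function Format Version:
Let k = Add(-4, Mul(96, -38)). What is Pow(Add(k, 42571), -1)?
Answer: Rational(1, 38919) ≈ 2.5694e-5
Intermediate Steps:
k = -3652 (k = Add(-4, -3648) = -3652)
Pow(Add(k, 42571), -1) = Pow(Add(-3652, 42571), -1) = Pow(38919, -1) = Rational(1, 38919)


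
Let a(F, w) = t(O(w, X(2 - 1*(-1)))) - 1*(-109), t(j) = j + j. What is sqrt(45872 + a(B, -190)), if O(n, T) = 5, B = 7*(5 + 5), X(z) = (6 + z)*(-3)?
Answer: sqrt(45991) ≈ 214.46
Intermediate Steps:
X(z) = -18 - 3*z
B = 70 (B = 7*10 = 70)
t(j) = 2*j
a(F, w) = 119 (a(F, w) = 2*5 - 1*(-109) = 10 + 109 = 119)
sqrt(45872 + a(B, -190)) = sqrt(45872 + 119) = sqrt(45991)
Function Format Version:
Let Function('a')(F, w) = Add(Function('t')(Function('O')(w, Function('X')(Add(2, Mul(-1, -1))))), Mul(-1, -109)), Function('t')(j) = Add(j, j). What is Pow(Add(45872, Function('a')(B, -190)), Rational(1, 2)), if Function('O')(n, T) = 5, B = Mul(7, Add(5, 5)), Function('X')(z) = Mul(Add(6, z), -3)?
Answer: Pow(45991, Rational(1, 2)) ≈ 214.46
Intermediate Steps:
Function('X')(z) = Add(-18, Mul(-3, z))
B = 70 (B = Mul(7, 10) = 70)
Function('t')(j) = Mul(2, j)
Function('a')(F, w) = 119 (Function('a')(F, w) = Add(Mul(2, 5), Mul(-1, -109)) = Add(10, 109) = 119)
Pow(Add(45872, Function('a')(B, -190)), Rational(1, 2)) = Pow(Add(45872, 119), Rational(1, 2)) = Pow(45991, Rational(1, 2))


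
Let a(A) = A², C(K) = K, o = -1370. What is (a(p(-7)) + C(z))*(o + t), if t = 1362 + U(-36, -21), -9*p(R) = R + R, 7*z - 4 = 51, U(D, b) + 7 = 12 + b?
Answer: -46616/189 ≈ -246.65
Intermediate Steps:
U(D, b) = 5 + b (U(D, b) = -7 + (12 + b) = 5 + b)
z = 55/7 (z = 4/7 + (⅐)*51 = 4/7 + 51/7 = 55/7 ≈ 7.8571)
p(R) = -2*R/9 (p(R) = -(R + R)/9 = -2*R/9)
t = 1346 (t = 1362 + (5 - 21) = 1362 - 16 = 1346)
(a(p(-7)) + C(z))*(o + t) = ((-2/9*(-7))² + 55/7)*(-1370 + 1346) = ((14/9)² + 55/7)*(-24) = (196/81 + 55/7)*(-24) = (5827/567)*(-24) = -46616/189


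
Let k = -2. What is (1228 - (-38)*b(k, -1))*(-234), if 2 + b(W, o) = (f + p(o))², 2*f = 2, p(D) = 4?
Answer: -491868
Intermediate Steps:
f = 1 (f = (½)*2 = 1)
b(W, o) = 23 (b(W, o) = -2 + (1 + 4)² = -2 + 5² = -2 + 25 = 23)
(1228 - (-38)*b(k, -1))*(-234) = (1228 - (-38)*23)*(-234) = (1228 - 1*(-874))*(-234) = (1228 + 874)*(-234) = 2102*(-234) = -491868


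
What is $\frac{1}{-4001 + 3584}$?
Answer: $- \frac{1}{417} \approx -0.0023981$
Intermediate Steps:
$\frac{1}{-4001 + 3584} = \frac{1}{-417} = - \frac{1}{417}$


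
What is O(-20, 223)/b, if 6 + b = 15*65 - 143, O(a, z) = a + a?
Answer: -20/413 ≈ -0.048426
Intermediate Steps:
O(a, z) = 2*a
b = 826 (b = -6 + (15*65 - 143) = -6 + (975 - 143) = -6 + 832 = 826)
O(-20, 223)/b = (2*(-20))/826 = -40*1/826 = -20/413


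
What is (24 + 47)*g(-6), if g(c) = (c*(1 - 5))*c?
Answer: -10224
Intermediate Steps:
g(c) = -4*c² (g(c) = (c*(-4))*c = (-4*c)*c = -4*c²)
(24 + 47)*g(-6) = (24 + 47)*(-4*(-6)²) = 71*(-4*36) = 71*(-144) = -10224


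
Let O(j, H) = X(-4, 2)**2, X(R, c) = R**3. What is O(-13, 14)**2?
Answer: 16777216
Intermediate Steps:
O(j, H) = 4096 (O(j, H) = ((-4)**3)**2 = (-64)**2 = 4096)
O(-13, 14)**2 = 4096**2 = 16777216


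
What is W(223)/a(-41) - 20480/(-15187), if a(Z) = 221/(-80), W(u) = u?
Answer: -266410000/3356327 ≈ -79.375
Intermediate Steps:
a(Z) = -221/80 (a(Z) = 221*(-1/80) = -221/80)
W(223)/a(-41) - 20480/(-15187) = 223/(-221/80) - 20480/(-15187) = 223*(-80/221) - 20480*(-1/15187) = -17840/221 + 20480/15187 = -266410000/3356327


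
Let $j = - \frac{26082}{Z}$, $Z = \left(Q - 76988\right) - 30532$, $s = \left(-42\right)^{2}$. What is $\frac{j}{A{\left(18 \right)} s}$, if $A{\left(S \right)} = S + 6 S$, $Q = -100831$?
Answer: $\frac{23}{40836796} \approx 5.6322 \cdot 10^{-7}$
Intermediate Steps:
$s = 1764$
$A{\left(S \right)} = 7 S$
$Z = -208351$ ($Z = \left(-100831 - 76988\right) - 30532 = -177819 - 30532 = -208351$)
$j = \frac{26082}{208351}$ ($j = - \frac{26082}{-208351} = \left(-26082\right) \left(- \frac{1}{208351}\right) = \frac{26082}{208351} \approx 0.12518$)
$\frac{j}{A{\left(18 \right)} s} = \frac{26082}{208351 \cdot 7 \cdot 18 \cdot 1764} = \frac{26082}{208351 \cdot 126 \cdot 1764} = \frac{26082}{208351 \cdot 222264} = \frac{26082}{208351} \cdot \frac{1}{222264} = \frac{23}{40836796}$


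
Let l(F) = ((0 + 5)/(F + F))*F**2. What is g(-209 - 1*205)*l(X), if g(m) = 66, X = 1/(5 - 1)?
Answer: 165/4 ≈ 41.250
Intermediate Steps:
X = 1/4 ≈ 0.25000
l(F) = 5*F/2 (l(F) = (5/((2*F)))*F**2 = (5*(1/(2*F)))*F**2 = (5/(2*F))*F**2 = 5*F/2)
g(-209 - 1*205)*l(X) = 66*((5/2)*(1/4)) = 66*(5/8) = 165/4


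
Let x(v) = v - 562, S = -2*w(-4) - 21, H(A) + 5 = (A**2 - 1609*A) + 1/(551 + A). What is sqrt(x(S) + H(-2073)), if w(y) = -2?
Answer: sqrt(17679873816246)/1522 ≈ 2762.6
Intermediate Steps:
H(A) = -5 + A**2 + 1/(551 + A) - 1609*A (H(A) = -5 + ((A**2 - 1609*A) + 1/(551 + A)) = -5 + (A**2 + 1/(551 + A) - 1609*A) = -5 + A**2 + 1/(551 + A) - 1609*A)
S = -17 (S = -2*(-2) - 21 = 4 - 21 = -17)
x(v) = -562 + v
sqrt(x(S) + H(-2073)) = sqrt((-562 - 17) + (-2754 + (-2073)**3 - 886564*(-2073) - 1058*(-2073)**2)/(551 - 2073)) = sqrt(-579 + (-2754 - 8908363017 + 1837847172 - 1058*4297329)/(-1522)) = sqrt(-579 - (-2754 - 8908363017 + 1837847172 - 4546574082)/1522) = sqrt(-579 - 1/1522*(-11617092681)) = sqrt(-579 + 11617092681/1522) = sqrt(11616211443/1522) = sqrt(17679873816246)/1522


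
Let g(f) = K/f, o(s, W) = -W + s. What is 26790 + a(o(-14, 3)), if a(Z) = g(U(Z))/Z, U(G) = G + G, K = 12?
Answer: 7742316/289 ≈ 26790.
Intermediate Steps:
U(G) = 2*G
o(s, W) = s - W
g(f) = 12/f
a(Z) = 6/Z² (a(Z) = (12/((2*Z)))/Z = (12*(1/(2*Z)))/Z = (6/Z)/Z = 6/Z²)
26790 + a(o(-14, 3)) = 26790 + 6/(-14 - 1*3)² = 26790 + 6/(-14 - 3)² = 26790 + 6/(-17)² = 26790 + 6*(1/289) = 26790 + 6/289 = 7742316/289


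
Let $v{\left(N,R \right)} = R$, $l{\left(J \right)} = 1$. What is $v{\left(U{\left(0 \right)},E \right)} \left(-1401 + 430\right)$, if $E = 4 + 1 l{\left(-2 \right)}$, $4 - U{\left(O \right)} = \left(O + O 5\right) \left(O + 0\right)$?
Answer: $-4855$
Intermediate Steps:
$U{\left(O \right)} = 4 - 6 O^{2}$ ($U{\left(O \right)} = 4 - \left(O + O 5\right) \left(O + 0\right) = 4 - \left(O + 5 O\right) O = 4 - 6 O O = 4 - 6 O^{2}$)
$E = 5$ ($E = 4 + 1 \cdot 1 = 4 + 1 = 5$)
$v{\left(U{\left(0 \right)},E \right)} \left(-1401 + 430\right) = 5 \left(-1401 + 430\right) = 5 \left(-971\right) = -4855$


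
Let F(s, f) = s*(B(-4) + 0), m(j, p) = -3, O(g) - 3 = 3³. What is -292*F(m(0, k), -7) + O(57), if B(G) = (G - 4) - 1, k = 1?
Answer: -7854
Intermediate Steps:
B(G) = -5 + G (B(G) = (-4 + G) - 1 = -5 + G)
O(g) = 30 (O(g) = 3 + 3³ = 3 + 27 = 30)
F(s, f) = -9*s (F(s, f) = s*((-5 - 4) + 0) = s*(-9 + 0) = s*(-9) = -9*s)
-292*F(m(0, k), -7) + O(57) = -(-2628)*(-3) + 30 = -292*27 + 30 = -7884 + 30 = -7854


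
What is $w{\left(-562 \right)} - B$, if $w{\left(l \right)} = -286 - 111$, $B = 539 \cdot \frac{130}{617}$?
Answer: $- \frac{315019}{617} \approx -510.57$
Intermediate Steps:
$B = \frac{70070}{617}$ ($B = 539 \cdot 130 \cdot \frac{1}{617} = 539 \cdot \frac{130}{617} = \frac{70070}{617} \approx 113.57$)
$w{\left(l \right)} = -397$
$w{\left(-562 \right)} - B = -397 - \frac{70070}{617} = - \frac{315019}{617}$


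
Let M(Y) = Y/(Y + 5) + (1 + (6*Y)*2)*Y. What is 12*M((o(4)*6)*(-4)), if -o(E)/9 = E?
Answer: 93422543616/869 ≈ 1.0751e+8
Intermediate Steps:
o(E) = -9*E
M(Y) = Y/(5 + Y) + Y*(1 + 12*Y) (M(Y) = Y/(5 + Y) + (1 + 12*Y)*Y = Y/(5 + Y) + Y*(1 + 12*Y))
12*M((o(4)*6)*(-4)) = 12*(((-9*4*6)*(-4))*(6 + 12*((-9*4*6)*(-4))² + 61*((-9*4*6)*(-4)))/(5 + (-9*4*6)*(-4))) = 12*((-36*6*(-4))*(6 + 12*(-36*6*(-4))² + 61*(-36*6*(-4)))/(5 - 36*6*(-4))) = 12*((-216*(-4))*(6 + 12*(-216*(-4))² + 61*(-216*(-4)))/(5 - 216*(-4))) = 12*(864*(6 + 12*864² + 61*864)/(5 + 864)) = 12*(864*(6 + 12*746496 + 52704)/869) = 12*(864*(1/869)*(6 + 8957952 + 52704)) = 12*(864*(1/869)*9010662) = 12*(7785211968/869) = 93422543616/869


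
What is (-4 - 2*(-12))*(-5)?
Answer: -100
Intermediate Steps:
(-4 - 2*(-12))*(-5) = (-4 + 24)*(-5) = 20*(-5) = -100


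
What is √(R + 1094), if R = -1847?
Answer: I*√753 ≈ 27.441*I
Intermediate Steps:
√(R + 1094) = √(-1847 + 1094) = √(-753) = I*√753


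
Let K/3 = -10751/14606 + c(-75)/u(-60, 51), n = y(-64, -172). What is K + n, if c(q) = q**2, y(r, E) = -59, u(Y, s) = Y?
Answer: -10003889/29212 ≈ -342.46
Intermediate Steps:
n = -59
K = -8280381/29212 (K = 3*(-10751/14606 + (-75)**2/(-60)) = 3*(-10751*1/14606 + 5625*(-1/60)) = 3*(-10751/14606 - 375/4) = 3*(-2760127/29212) = -8280381/29212 ≈ -283.46)
K + n = -8280381/29212 - 59 = -10003889/29212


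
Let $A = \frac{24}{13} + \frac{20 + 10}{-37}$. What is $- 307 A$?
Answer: $- \frac{152886}{481} \approx -317.85$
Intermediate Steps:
$A = \frac{498}{481}$ ($A = 24 \cdot \frac{1}{13} + 30 \left(- \frac{1}{37}\right) = \frac{24}{13} - \frac{30}{37} = \frac{498}{481} \approx 1.0353$)
$- 307 A = \left(-307\right) \frac{498}{481} = - \frac{152886}{481}$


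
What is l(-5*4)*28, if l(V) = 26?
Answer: 728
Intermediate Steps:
l(-5*4)*28 = 26*28 = 728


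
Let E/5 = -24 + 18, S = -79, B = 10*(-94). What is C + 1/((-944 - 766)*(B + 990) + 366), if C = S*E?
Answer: 201767579/85134 ≈ 2370.0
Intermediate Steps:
B = -940
E = -30 (E = 5*(-24 + 18) = 5*(-6) = -30)
C = 2370 (C = -79*(-30) = 2370)
C + 1/((-944 - 766)*(B + 990) + 366) = 2370 + 1/((-944 - 766)*(-940 + 990) + 366) = 2370 + 1/(-1710*50 + 366) = 2370 + 1/(-85500 + 366) = 2370 + 1/(-85134) = 2370 - 1/85134 = 201767579/85134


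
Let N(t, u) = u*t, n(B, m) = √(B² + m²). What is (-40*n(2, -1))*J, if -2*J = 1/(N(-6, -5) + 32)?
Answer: 10*√5/31 ≈ 0.72131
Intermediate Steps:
N(t, u) = t*u
J = -1/124 (J = -1/(2*(-6*(-5) + 32)) = -1/(2*(30 + 32)) = -½/62 = -½*1/62 = -1/124 ≈ -0.0080645)
(-40*n(2, -1))*J = -40*√(2² + (-1)²)*(-1/124) = -40*√(4 + 1)*(-1/124) = -40*√5*(-1/124) = 10*√5/31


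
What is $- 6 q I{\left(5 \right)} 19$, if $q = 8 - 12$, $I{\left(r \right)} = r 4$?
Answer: $9120$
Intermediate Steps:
$I{\left(r \right)} = 4 r$
$q = -4$ ($q = 8 - 12 = -4$)
$- 6 q I{\left(5 \right)} 19 = \left(-6\right) \left(-4\right) 4 \cdot 5 \cdot 19 = 24 \cdot 20 \cdot 19 = 24 \cdot 380 = 9120$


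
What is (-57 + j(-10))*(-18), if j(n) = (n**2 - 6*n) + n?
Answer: -1674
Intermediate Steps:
j(n) = n**2 - 5*n
(-57 + j(-10))*(-18) = (-57 - 10*(-5 - 10))*(-18) = (-57 - 10*(-15))*(-18) = (-57 + 150)*(-18) = 93*(-18) = -1674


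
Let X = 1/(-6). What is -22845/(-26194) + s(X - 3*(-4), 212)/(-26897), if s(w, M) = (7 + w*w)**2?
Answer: 31247778967/456541931664 ≈ 0.068444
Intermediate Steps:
X = -1/6 ≈ -0.16667
s(w, M) = (7 + w**2)**2
-22845/(-26194) + s(X - 3*(-4), 212)/(-26897) = -22845/(-26194) + (7 + (-1/6 - 3*(-4))**2)**2/(-26897) = -22845*(-1/26194) + (7 + (-1/6 + 12)**2)**2*(-1/26897) = 22845/26194 + (7 + (71/6)**2)**2*(-1/26897) = 22845/26194 + (7 + 5041/36)**2*(-1/26897) = 22845/26194 + (5293/36)**2*(-1/26897) = 22845/26194 + (28015849/1296)*(-1/26897) = 22845/26194 - 28015849/34858512 = 31247778967/456541931664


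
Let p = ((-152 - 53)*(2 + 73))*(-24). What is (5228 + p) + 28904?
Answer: 403132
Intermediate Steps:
p = 369000 (p = -205*75*(-24) = -15375*(-24) = 369000)
(5228 + p) + 28904 = (5228 + 369000) + 28904 = 374228 + 28904 = 403132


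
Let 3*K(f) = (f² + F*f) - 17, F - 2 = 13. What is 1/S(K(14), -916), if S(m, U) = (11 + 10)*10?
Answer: 1/210 ≈ 0.0047619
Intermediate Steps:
F = 15 (F = 2 + 13 = 15)
K(f) = -17/3 + 5*f + f²/3 (K(f) = ((f² + 15*f) - 17)/3 = (-17 + f² + 15*f)/3 = -17/3 + 5*f + f²/3)
S(m, U) = 210 (S(m, U) = 21*10 = 210)
1/S(K(14), -916) = 1/210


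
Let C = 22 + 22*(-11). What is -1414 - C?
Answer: -1194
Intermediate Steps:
C = -220 (C = 22 - 242 = -220)
-1414 - C = -1414 - 1*(-220) = -1414 + 220 = -1194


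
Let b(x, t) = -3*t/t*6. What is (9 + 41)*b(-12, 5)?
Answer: -900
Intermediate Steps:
b(x, t) = -18 (b(x, t) = -3*1*6 = -3*6 = -18)
(9 + 41)*b(-12, 5) = (9 + 41)*(-18) = 50*(-18) = -900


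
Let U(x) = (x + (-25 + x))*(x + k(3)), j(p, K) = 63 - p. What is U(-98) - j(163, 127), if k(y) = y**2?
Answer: 19769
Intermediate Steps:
U(x) = (-25 + 2*x)*(9 + x) (U(x) = (x + (-25 + x))*(x + 3**2) = (-25 + 2*x)*(x + 9) = (-25 + 2*x)*(9 + x))
U(-98) - j(163, 127) = (-225 - 7*(-98) + 2*(-98)**2) - (63 - 1*163) = (-225 + 686 + 2*9604) - (63 - 163) = (-225 + 686 + 19208) - 1*(-100) = 19669 + 100 = 19769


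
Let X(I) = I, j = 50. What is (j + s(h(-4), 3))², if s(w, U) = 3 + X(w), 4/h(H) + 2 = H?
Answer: 24649/9 ≈ 2738.8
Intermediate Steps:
h(H) = 4/(-2 + H)
s(w, U) = 3 + w
(j + s(h(-4), 3))² = (50 + (3 + 4/(-2 - 4)))² = (50 + (3 + 4/(-6)))² = (50 + (3 + 4*(-⅙)))² = (50 + (3 - ⅔))² = (50 + 7/3)² = (157/3)² = 24649/9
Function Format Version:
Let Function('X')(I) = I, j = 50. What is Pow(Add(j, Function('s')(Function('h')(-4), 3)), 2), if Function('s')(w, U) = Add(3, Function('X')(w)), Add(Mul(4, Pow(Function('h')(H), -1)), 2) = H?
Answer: Rational(24649, 9) ≈ 2738.8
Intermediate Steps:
Function('h')(H) = Mul(4, Pow(Add(-2, H), -1))
Function('s')(w, U) = Add(3, w)
Pow(Add(j, Function('s')(Function('h')(-4), 3)), 2) = Pow(Add(50, Add(3, Mul(4, Pow(Add(-2, -4), -1)))), 2) = Pow(Add(50, Add(3, Mul(4, Pow(-6, -1)))), 2) = Pow(Add(50, Add(3, Mul(4, Rational(-1, 6)))), 2) = Pow(Add(50, Add(3, Rational(-2, 3))), 2) = Pow(Add(50, Rational(7, 3)), 2) = Pow(Rational(157, 3), 2) = Rational(24649, 9)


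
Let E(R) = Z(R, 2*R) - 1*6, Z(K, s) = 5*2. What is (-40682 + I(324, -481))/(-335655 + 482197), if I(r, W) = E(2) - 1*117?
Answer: -40795/146542 ≈ -0.27838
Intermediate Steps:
Z(K, s) = 10
E(R) = 4 (E(R) = 10 - 1*6 = 10 - 6 = 4)
I(r, W) = -113 (I(r, W) = 4 - 1*117 = 4 - 117 = -113)
(-40682 + I(324, -481))/(-335655 + 482197) = (-40682 - 113)/(-335655 + 482197) = -40795/146542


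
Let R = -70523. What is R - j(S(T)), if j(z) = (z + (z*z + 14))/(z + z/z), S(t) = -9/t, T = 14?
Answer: -4939309/70 ≈ -70562.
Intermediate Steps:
j(z) = (14 + z + z**2)/(1 + z) (j(z) = (z + (z**2 + 14))/(z + 1) = (z + (14 + z**2))/(1 + z) = (14 + z + z**2)/(1 + z))
R - j(S(T)) = -70523 - (14 - 9/14 + (-9/14)**2)/(1 - 9/14) = -70523 - (14 - 9/14 + 81/196)/5/14 = -70523 - 14*2699/(5*196) = -70523 - 1*2699/70 = -70523 - 2699/70 = -4939309/70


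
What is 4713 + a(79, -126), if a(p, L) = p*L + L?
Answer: -5367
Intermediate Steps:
a(p, L) = L + L*p (a(p, L) = L*p + L = L + L*p)
4713 + a(79, -126) = 4713 - 126*(1 + 79) = 4713 - 126*80 = 4713 - 10080 = -5367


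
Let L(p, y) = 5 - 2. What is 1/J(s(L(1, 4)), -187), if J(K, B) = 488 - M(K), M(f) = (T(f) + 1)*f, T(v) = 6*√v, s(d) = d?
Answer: 485/234253 + 18*√3/234253 ≈ 0.0022035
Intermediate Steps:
L(p, y) = 3
M(f) = f*(1 + 6*√f) (M(f) = (6*√f + 1)*f = (1 + 6*√f)*f = f*(1 + 6*√f))
J(K, B) = 488 - K - 6*K^(3/2) (J(K, B) = 488 - (K + 6*K^(3/2)) = 488 + (-K - 6*K^(3/2)) = 488 - K - 6*K^(3/2))
1/J(s(L(1, 4)), -187) = 1/(488 - 1*3 - 18*√3) = 1/(488 - 3 - 18*√3) = 1/(485 - 18*√3)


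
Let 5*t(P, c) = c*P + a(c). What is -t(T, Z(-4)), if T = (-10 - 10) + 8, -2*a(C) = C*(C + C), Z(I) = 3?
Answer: 9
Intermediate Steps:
a(C) = -C² (a(C) = -C*(C + C)/2 = -C*2*C/2 = -C²)
T = -12 (T = -20 + 8 = -12)
t(P, c) = -c²/5 + P*c/5 (t(P, c) = (c*P - c²)/5 = (P*c - c²)/5 = (-c² + P*c)/5 = -c²/5 + P*c/5)
-t(T, Z(-4)) = -3*(-12 - 1*3)/5 = -3*(-12 - 3)/5 = -3*(-15)/5 = -1*(-9) = 9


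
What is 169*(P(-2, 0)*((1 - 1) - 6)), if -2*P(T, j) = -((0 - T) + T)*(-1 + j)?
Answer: 0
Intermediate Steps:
P(T, j) = 0 (P(T, j) = -(-1)*((0 - T) + T)*(-1 + j)/2 = -(-1)*(-T + T)*(-1 + j)/2 = -(-1)*0*(-1 + j)/2 = -(-1)*0/2 = -1/2*0 = 0)
169*(P(-2, 0)*((1 - 1) - 6)) = 169*(0*((1 - 1) - 6)) = 169*(0*(0 - 6)) = 169*(0*(-6)) = 169*0 = 0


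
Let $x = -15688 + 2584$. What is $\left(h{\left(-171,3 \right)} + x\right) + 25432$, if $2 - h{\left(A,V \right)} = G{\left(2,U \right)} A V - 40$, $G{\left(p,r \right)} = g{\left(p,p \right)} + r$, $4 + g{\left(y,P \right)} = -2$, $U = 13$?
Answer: $15961$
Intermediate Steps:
$g{\left(y,P \right)} = -6$ ($g{\left(y,P \right)} = -4 - 2 = -6$)
$G{\left(p,r \right)} = -6 + r$
$x = -13104$
$h{\left(A,V \right)} = 42 - 7 A V$ ($h{\left(A,V \right)} = 2 - \left(\left(-6 + 13\right) A V - 40\right) = 2 - \left(7 A V - 40\right) = 2 - \left(-40 + 7 A V\right) = 42 - 7 A V$)
$\left(h{\left(-171,3 \right)} + x\right) + 25432 = \left(\left(42 - \left(-1197\right) 3\right) - 13104\right) + 25432 = \left(\left(42 + 3591\right) - 13104\right) + 25432 = \left(3633 - 13104\right) + 25432 = -9471 + 25432 = 15961$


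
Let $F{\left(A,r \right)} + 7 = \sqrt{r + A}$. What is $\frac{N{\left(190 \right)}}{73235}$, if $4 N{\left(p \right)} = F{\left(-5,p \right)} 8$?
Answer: $- \frac{14}{73235} + \frac{2 \sqrt{185}}{73235} \approx 0.00018028$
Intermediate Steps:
$F{\left(A,r \right)} = -7 + \sqrt{A + r}$ ($F{\left(A,r \right)} = -7 + \sqrt{r + A} = -7 + \sqrt{A + r}$)
$N{\left(p \right)} = -14 + 2 \sqrt{-5 + p}$ ($N{\left(p \right)} = \frac{\left(-7 + \sqrt{-5 + p}\right) 8}{4} = \frac{-56 + 8 \sqrt{-5 + p}}{4} = -14 + 2 \sqrt{-5 + p}$)
$\frac{N{\left(190 \right)}}{73235} = \frac{-14 + 2 \sqrt{-5 + 190}}{73235} = \left(-14 + 2 \sqrt{185}\right) \frac{1}{73235} = - \frac{14}{73235} + \frac{2 \sqrt{185}}{73235}$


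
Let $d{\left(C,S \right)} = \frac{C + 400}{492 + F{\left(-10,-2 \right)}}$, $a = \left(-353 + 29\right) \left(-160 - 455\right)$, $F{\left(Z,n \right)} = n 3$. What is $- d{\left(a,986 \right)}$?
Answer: $- \frac{99830}{243} \approx -410.82$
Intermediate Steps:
$F{\left(Z,n \right)} = 3 n$
$a = 199260$ ($a = \left(-324\right) \left(-615\right) = 199260$)
$d{\left(C,S \right)} = \frac{200}{243} + \frac{C}{486}$ ($d{\left(C,S \right)} = \frac{C + 400}{492 + 3 \left(-2\right)} = \frac{400 + C}{492 - 6} = \frac{400 + C}{486} = \left(400 + C\right) \frac{1}{486} = \frac{200}{243} + \frac{C}{486}$)
$- d{\left(a,986 \right)} = - (\frac{200}{243} + \frac{1}{486} \cdot 199260) = - (\frac{200}{243} + 410) = \left(-1\right) \frac{99830}{243} = - \frac{99830}{243}$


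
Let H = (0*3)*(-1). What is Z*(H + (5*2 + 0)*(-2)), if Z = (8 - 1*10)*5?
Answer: 200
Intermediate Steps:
Z = -10 (Z = (8 - 10)*5 = -2*5 = -10)
H = 0 (H = 0*(-1) = 0)
Z*(H + (5*2 + 0)*(-2)) = -10*(0 + (5*2 + 0)*(-2)) = -10*(0 + (10 + 0)*(-2)) = -10*(0 + 10*(-2)) = -10*(0 - 20) = -10*(-20) = 200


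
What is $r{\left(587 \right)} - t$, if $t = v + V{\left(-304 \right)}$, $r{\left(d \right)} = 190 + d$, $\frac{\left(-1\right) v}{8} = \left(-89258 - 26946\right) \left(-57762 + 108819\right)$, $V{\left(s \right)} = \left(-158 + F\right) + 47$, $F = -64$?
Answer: $-47464220072$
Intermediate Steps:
$V{\left(s \right)} = -175$ ($V{\left(s \right)} = \left(-158 - 64\right) + 47 = -222 + 47 = -175$)
$v = 47464221024$ ($v = - 8 \left(-89258 - 26946\right) \left(-57762 + 108819\right) = - 8 \left(\left(-116204\right) 51057\right) = \left(-8\right) \left(-5933027628\right) = 47464221024$)
$t = 47464220849$ ($t = 47464221024 - 175 = 47464220849$)
$r{\left(587 \right)} - t = \left(190 + 587\right) - 47464220849 = 777 - 47464220849 = -47464220072$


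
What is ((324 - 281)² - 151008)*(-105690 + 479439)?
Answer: -55748027091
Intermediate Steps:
((324 - 281)² - 151008)*(-105690 + 479439) = (43² - 151008)*373749 = (1849 - 151008)*373749 = -149159*373749 = -55748027091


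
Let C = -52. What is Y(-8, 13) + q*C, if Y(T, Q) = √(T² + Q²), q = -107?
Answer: 5564 + √233 ≈ 5579.3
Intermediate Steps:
Y(T, Q) = √(Q² + T²)
Y(-8, 13) + q*C = √(13² + (-8)²) - 107*(-52) = √(169 + 64) + 5564 = √233 + 5564 = 5564 + √233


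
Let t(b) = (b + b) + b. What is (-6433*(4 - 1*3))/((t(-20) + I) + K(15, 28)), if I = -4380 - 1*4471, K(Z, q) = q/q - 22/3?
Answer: 19299/26752 ≈ 0.72140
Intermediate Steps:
K(Z, q) = -19/3 (K(Z, q) = 1 - 22*⅓ = 1 - 22/3 = -19/3)
t(b) = 3*b (t(b) = 2*b + b = 3*b)
I = -8851 (I = -4380 - 4471 = -8851)
(-6433*(4 - 1*3))/((t(-20) + I) + K(15, 28)) = (-6433*(4 - 1*3))/((3*(-20) - 8851) - 19/3) = (-6433*(4 - 3))/((-60 - 8851) - 19/3) = (-6433*1)/(-8911 - 19/3) = -6433/(-26752/3) = -6433*(-3/26752) = 19299/26752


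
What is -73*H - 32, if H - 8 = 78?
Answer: -6310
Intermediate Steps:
H = 86 (H = 8 + 78 = 86)
-73*H - 32 = -73*86 - 32 = -6278 - 32 = -6310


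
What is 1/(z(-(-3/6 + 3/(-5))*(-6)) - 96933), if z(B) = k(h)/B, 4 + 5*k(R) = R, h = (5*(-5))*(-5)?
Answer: -3/290810 ≈ -1.0316e-5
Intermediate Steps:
h = 125 (h = -25*(-5) = 125)
k(R) = -4/5 + R/5
z(B) = 121/(5*B) (z(B) = (-4/5 + (1/5)*125)/B = (-4/5 + 25)/B = 121/(5*B))
1/(z(-(-3/6 + 3/(-5))*(-6)) - 96933) = 1/(121/(5*((-(-3/6 + 3/(-5))*(-6)))) - 96933) = 1/(121/(5*((-(-3*1/6 + 3*(-1/5))*(-6)))) - 96933) = 1/(121/(5*((-(-1/2 - 3/5)*(-6)))) - 96933) = 1/(121/(5*((-1*(-11/10)*(-6)))) - 96933) = 1/(121/(5*(((11/10)*(-6)))) - 96933) = 1/(121/(5*(-33/5)) - 96933) = 1/((121/5)*(-5/33) - 96933) = 1/(-11/3 - 96933) = 1/(-290810/3) = -3/290810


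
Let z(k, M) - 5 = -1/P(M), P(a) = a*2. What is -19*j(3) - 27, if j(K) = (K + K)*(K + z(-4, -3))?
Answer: -958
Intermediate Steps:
P(a) = 2*a
z(k, M) = 5 - 1/(2*M)
j(K) = 2*K*(31/6 + K) (j(K) = (K + K)*(K + (5 - 1/2/(-3))) = (2*K)*(K + (5 - 1/2*(-1/3))) = (2*K)*(K + (5 + 1/6)) = (2*K)*(K + 31/6) = (2*K)*(31/6 + K) = 2*K*(31/6 + K))
-19*j(3) - 27 = -19*3*(31 + 6*3)/3 - 27 = -19*3*(31 + 18)/3 - 27 = -19*3*49/3 - 27 = -19*49 - 27 = -931 - 27 = -958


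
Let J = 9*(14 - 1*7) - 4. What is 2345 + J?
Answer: 2404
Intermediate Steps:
J = 59 (J = 9*(14 - 7) - 4 = 9*7 - 4 = 63 - 4 = 59)
2345 + J = 2345 + 59 = 2404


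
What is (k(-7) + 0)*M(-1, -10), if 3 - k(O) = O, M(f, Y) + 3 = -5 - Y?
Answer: 20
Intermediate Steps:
M(f, Y) = -8 - Y (M(f, Y) = -3 + (-5 - Y) = -8 - Y)
k(O) = 3 - O
(k(-7) + 0)*M(-1, -10) = ((3 - 1*(-7)) + 0)*(-8 - 1*(-10)) = ((3 + 7) + 0)*(-8 + 10) = (10 + 0)*2 = 10*2 = 20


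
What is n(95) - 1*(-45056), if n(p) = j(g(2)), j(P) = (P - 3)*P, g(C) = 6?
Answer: 45074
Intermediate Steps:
j(P) = P*(-3 + P) (j(P) = (-3 + P)*P = P*(-3 + P))
n(p) = 18 (n(p) = 6*(-3 + 6) = 6*3 = 18)
n(95) - 1*(-45056) = 18 - 1*(-45056) = 18 + 45056 = 45074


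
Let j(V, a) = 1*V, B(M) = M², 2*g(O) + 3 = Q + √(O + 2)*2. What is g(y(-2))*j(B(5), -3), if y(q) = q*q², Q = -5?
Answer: -100 + 25*I*√6 ≈ -100.0 + 61.237*I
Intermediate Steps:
y(q) = q³
g(O) = -4 + √(2 + O) (g(O) = -3/2 + (-5 + √(O + 2)*2)/2 = -3/2 + (-5 + √(2 + O)*2)/2 = -3/2 + (-5 + 2*√(2 + O))/2 = -3/2 + (-5/2 + √(2 + O)) = -4 + √(2 + O))
j(V, a) = V
g(y(-2))*j(B(5), -3) = (-4 + √(2 + (-2)³))*5² = (-4 + √(2 - 8))*25 = (-4 + √(-6))*25 = (-4 + I*√6)*25 = -100 + 25*I*√6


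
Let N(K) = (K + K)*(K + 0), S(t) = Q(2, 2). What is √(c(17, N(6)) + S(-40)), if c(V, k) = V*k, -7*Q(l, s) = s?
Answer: √59962/7 ≈ 34.982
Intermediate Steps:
Q(l, s) = -s/7
S(t) = -2/7 (S(t) = -⅐*2 = -2/7)
N(K) = 2*K² (N(K) = (2*K)*K = 2*K²)
√(c(17, N(6)) + S(-40)) = √(17*(2*6²) - 2/7) = √(17*(2*36) - 2/7) = √(17*72 - 2/7) = √(1224 - 2/7) = √(8566/7) = √59962/7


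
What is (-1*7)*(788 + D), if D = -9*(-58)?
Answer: -9170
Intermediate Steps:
D = 522
(-1*7)*(788 + D) = (-1*7)*(788 + 522) = -7*1310 = -9170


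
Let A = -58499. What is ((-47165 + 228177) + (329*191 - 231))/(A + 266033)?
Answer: 121810/103767 ≈ 1.1739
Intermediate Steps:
((-47165 + 228177) + (329*191 - 231))/(A + 266033) = ((-47165 + 228177) + (329*191 - 231))/(-58499 + 266033) = (181012 + (62839 - 231))/207534 = (181012 + 62608)*(1/207534) = 243620*(1/207534) = 121810/103767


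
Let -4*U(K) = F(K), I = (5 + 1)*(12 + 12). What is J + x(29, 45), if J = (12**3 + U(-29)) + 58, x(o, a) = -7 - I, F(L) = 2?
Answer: 3269/2 ≈ 1634.5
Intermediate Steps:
I = 144 (I = 6*24 = 144)
x(o, a) = -151 (x(o, a) = -7 - 1*144 = -7 - 144 = -151)
U(K) = -1/2 (U(K) = -1/4*2 = -1/2)
J = 3571/2 (J = (12**3 - 1/2) + 58 = (1728 - 1/2) + 58 = 3455/2 + 58 = 3571/2 ≈ 1785.5)
J + x(29, 45) = 3571/2 - 151 = 3269/2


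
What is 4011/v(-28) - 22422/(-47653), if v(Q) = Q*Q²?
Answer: 43010223/149439808 ≈ 0.28781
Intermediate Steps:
v(Q) = Q³
4011/v(-28) - 22422/(-47653) = 4011/((-28)³) - 22422/(-47653) = 4011/(-21952) - 22422*(-1/47653) = 4011*(-1/21952) + 22422/47653 = -573/3136 + 22422/47653 = 43010223/149439808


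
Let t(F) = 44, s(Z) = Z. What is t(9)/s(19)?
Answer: 44/19 ≈ 2.3158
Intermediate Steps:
t(9)/s(19) = 44/19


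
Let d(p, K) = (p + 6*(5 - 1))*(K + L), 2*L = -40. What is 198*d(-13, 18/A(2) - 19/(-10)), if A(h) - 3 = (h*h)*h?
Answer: -179289/5 ≈ -35858.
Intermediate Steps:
L = -20 (L = (1/2)*(-40) = -20)
A(h) = 3 + h**3 (A(h) = 3 + (h*h)*h = 3 + h**2*h = 3 + h**3)
d(p, K) = (-20 + K)*(24 + p) (d(p, K) = (p + 6*(5 - 1))*(K - 20) = (p + 6*4)*(-20 + K) = (p + 24)*(-20 + K) = (24 + p)*(-20 + K) = (-20 + K)*(24 + p))
198*d(-13, 18/A(2) - 19/(-10)) = 198*(-480 - 20*(-13) + 24*(18/(3 + 2**3) - 19/(-10)) + (18/(3 + 2**3) - 19/(-10))*(-13)) = 198*(-480 + 260 + 24*(18/(3 + 8) - 19*(-1/10)) + (18/(3 + 8) - 19*(-1/10))*(-13)) = 198*(-480 + 260 + 24*(18/11 + 19/10) + (18/11 + 19/10)*(-13)) = 198*(-480 + 260 + 24*(389/110) + (389/110)*(-13)) = 198*(-480 + 260 + 4668/55 - 5057/110) = 198*(-1811/10) = -179289/5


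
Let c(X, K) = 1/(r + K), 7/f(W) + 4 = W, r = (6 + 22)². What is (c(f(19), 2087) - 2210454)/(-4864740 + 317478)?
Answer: 6346213433/13055189202 ≈ 0.48611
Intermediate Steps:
r = 784 (r = 28² = 784)
f(W) = 7/(-4 + W)
c(X, K) = 1/(784 + K)
(c(f(19), 2087) - 2210454)/(-4864740 + 317478) = (1/(784 + 2087) - 2210454)/(-4864740 + 317478) = (1/2871 - 2210454)/(-4547262) = (1/2871 - 2210454)*(-1/4547262) = -6346213433/2871*(-1/4547262) = 6346213433/13055189202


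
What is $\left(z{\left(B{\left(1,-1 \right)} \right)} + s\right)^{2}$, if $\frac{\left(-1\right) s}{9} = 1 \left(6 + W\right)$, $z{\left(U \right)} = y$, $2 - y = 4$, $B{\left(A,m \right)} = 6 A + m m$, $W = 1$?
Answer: $4225$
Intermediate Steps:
$B{\left(A,m \right)} = m^{2} + 6 A$ ($B{\left(A,m \right)} = 6 A + m^{2} = m^{2} + 6 A$)
$y = -2$ ($y = 2 - 4 = -2$)
$z{\left(U \right)} = -2$
$s = -63$ ($s = - 9 \cdot 1 \left(6 + 1\right) = - 9 \cdot 1 \cdot 7 = \left(-9\right) 7 = -63$)
$\left(z{\left(B{\left(1,-1 \right)} \right)} + s\right)^{2} = \left(-2 - 63\right)^{2} = \left(-65\right)^{2} = 4225$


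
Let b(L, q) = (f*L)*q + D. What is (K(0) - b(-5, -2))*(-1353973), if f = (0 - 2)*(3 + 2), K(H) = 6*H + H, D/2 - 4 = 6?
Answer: -108317840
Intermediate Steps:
D = 20 (D = 8 + 2*6 = 8 + 12 = 20)
K(H) = 7*H
f = -10 (f = -2*5 = -10)
b(L, q) = 20 - 10*L*q (b(L, q) = (-10*L)*q + 20 = -10*L*q + 20 = 20 - 10*L*q)
(K(0) - b(-5, -2))*(-1353973) = (7*0 - (20 - 10*(-5)*(-2)))*(-1353973) = (0 - (20 - 100))*(-1353973) = (0 - 1*(-80))*(-1353973) = (0 + 80)*(-1353973) = 80*(-1353973) = -108317840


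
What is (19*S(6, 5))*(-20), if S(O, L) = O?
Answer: -2280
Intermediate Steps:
(19*S(6, 5))*(-20) = (19*6)*(-20) = 114*(-20) = -2280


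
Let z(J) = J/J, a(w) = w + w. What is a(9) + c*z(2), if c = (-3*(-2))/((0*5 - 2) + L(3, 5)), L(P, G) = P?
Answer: 24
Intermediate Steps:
a(w) = 2*w
z(J) = 1
c = 6 (c = (-3*(-2))/((0*5 - 2) + 3) = 6/((0 - 2) + 3) = 6/(-2 + 3) = 6/1 = 6*1 = 6)
a(9) + c*z(2) = 2*9 + 6*1 = 18 + 6 = 24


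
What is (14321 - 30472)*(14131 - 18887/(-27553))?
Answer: -6288720199830/27553 ≈ -2.2824e+8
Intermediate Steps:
(14321 - 30472)*(14131 - 18887/(-27553)) = -16151*(14131 - 18887*(-1/27553)) = -16151*(14131 + 18887/27553) = -16151*389370330/27553 = -6288720199830/27553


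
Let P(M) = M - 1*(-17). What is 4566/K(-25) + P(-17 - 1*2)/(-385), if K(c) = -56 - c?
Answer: -1757848/11935 ≈ -147.29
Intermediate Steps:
P(M) = 17 + M (P(M) = M + 17 = 17 + M)
4566/K(-25) + P(-17 - 1*2)/(-385) = 4566/(-56 - 1*(-25)) + (17 + (-17 - 1*2))/(-385) = 4566/(-56 + 25) + (17 + (-17 - 2))*(-1/385) = 4566/(-31) + (17 - 19)*(-1/385) = 4566*(-1/31) - 2*(-1/385) = -4566/31 + 2/385 = -1757848/11935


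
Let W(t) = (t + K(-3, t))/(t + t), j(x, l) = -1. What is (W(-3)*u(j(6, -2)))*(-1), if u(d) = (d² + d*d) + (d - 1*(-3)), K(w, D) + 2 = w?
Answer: -16/3 ≈ -5.3333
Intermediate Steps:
K(w, D) = -2 + w
W(t) = (-5 + t)/(2*t) (W(t) = (t + (-2 - 3))/(t + t) = (t - 5)/((2*t)) = (-5 + t)*(1/(2*t)) = (-5 + t)/(2*t))
u(d) = 3 + d + 2*d² (u(d) = (d² + d²) + (d + 3) = 2*d² + (3 + d) = 3 + d + 2*d²)
(W(-3)*u(j(6, -2)))*(-1) = (((½)*(-5 - 3)/(-3))*(3 - 1 + 2*(-1)²))*(-1) = (((½)*(-⅓)*(-8))*(3 - 1 + 2*1))*(-1) = (4*(3 - 1 + 2)/3)*(-1) = ((4/3)*4)*(-1) = (16/3)*(-1) = -16/3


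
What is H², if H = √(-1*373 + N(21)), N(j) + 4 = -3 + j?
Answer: -359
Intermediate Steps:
N(j) = -7 + j (N(j) = -4 + (-3 + j) = -7 + j)
H = I*√359 (H = √(-1*373 + (-7 + 21)) = √(-373 + 14) = √(-359) = I*√359 ≈ 18.947*I)
H² = (I*√359)² = -359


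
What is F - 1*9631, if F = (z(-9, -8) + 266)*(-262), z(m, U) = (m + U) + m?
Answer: -72511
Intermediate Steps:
z(m, U) = U + 2*m (z(m, U) = (U + m) + m = U + 2*m)
F = -62880 (F = ((-8 + 2*(-9)) + 266)*(-262) = ((-8 - 18) + 266)*(-262) = (-26 + 266)*(-262) = 240*(-262) = -62880)
F - 1*9631 = -62880 - 1*9631 = -62880 - 9631 = -72511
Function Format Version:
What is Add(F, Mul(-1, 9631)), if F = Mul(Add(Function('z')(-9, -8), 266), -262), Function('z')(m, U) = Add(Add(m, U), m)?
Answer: -72511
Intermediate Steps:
Function('z')(m, U) = Add(U, Mul(2, m)) (Function('z')(m, U) = Add(Add(U, m), m) = Add(U, Mul(2, m)))
F = -62880 (F = Mul(Add(Add(-8, Mul(2, -9)), 266), -262) = Mul(Add(Add(-8, -18), 266), -262) = Mul(Add(-26, 266), -262) = Mul(240, -262) = -62880)
Add(F, Mul(-1, 9631)) = Add(-62880, Mul(-1, 9631)) = Add(-62880, -9631) = -72511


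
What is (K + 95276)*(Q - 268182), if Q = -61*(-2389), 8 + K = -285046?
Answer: 23238885434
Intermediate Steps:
K = -285054 (K = -8 - 285046 = -285054)
Q = 145729
(K + 95276)*(Q - 268182) = (-285054 + 95276)*(145729 - 268182) = -189778*(-122453) = 23238885434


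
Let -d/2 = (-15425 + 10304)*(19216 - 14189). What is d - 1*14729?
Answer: 51471805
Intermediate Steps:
d = 51486534 (d = -2*(-15425 + 10304)*(19216 - 14189) = -(-10242)*5027 = -2*(-25743267) = 51486534)
d - 1*14729 = 51486534 - 1*14729 = 51486534 - 14729 = 51471805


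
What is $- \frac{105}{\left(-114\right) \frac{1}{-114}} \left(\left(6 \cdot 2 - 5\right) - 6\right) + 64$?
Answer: $-41$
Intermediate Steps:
$- \frac{105}{\left(-114\right) \frac{1}{-114}} \left(\left(6 \cdot 2 - 5\right) - 6\right) + 64 = - \frac{105}{\left(-114\right) \left(- \frac{1}{114}\right)} \left(\left(12 - 5\right) - 6\right) + 64 = - \frac{105}{1} \left(7 - 6\right) + 64 = \left(-105\right) 1 \cdot 1 + 64 = \left(-105\right) 1 + 64 = -105 + 64 = -41$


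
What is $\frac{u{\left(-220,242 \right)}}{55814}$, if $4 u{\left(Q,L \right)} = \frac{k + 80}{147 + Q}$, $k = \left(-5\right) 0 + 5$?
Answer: $- \frac{85}{16297688} \approx -5.2155 \cdot 10^{-6}$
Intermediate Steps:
$k = 5$ ($k = 0 + 5 = 5$)
$u{\left(Q,L \right)} = \frac{85}{4 \left(147 + Q\right)}$ ($u{\left(Q,L \right)} = \frac{\left(5 + 80\right) \frac{1}{147 + Q}}{4} = \frac{85 \frac{1}{147 + Q}}{4} = \frac{85}{4 \left(147 + Q\right)}$)
$\frac{u{\left(-220,242 \right)}}{55814} = \frac{\frac{85}{4} \frac{1}{147 - 220}}{55814} = \frac{85}{4 \left(-73\right)} \frac{1}{55814} = \frac{85}{4} \left(- \frac{1}{73}\right) \frac{1}{55814} = \left(- \frac{85}{292}\right) \frac{1}{55814} = - \frac{85}{16297688}$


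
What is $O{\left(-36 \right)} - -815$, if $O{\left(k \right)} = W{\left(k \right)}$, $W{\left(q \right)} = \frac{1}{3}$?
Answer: $\frac{2446}{3} \approx 815.33$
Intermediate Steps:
$W{\left(q \right)} = \frac{1}{3}$
$O{\left(k \right)} = \frac{1}{3}$
$O{\left(-36 \right)} - -815 = \frac{1}{3} - -815 = \frac{1}{3} + 815 = \frac{2446}{3}$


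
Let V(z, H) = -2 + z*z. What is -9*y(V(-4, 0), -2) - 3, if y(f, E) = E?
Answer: 15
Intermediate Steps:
V(z, H) = -2 + z²
-9*y(V(-4, 0), -2) - 3 = -9*(-2) - 3 = 18 - 3 = 15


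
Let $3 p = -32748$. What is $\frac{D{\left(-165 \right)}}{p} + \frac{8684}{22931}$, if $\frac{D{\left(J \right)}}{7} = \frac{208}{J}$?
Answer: $\frac{3918621824}{10325485335} \approx 0.37951$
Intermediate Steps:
$p = -10916$ ($p = \frac{1}{3} \left(-32748\right) = -10916$)
$D{\left(J \right)} = \frac{1456}{J}$ ($D{\left(J \right)} = 7 \frac{208}{J} = \frac{1456}{J}$)
$\frac{D{\left(-165 \right)}}{p} + \frac{8684}{22931} = \frac{1456 \frac{1}{-165}}{-10916} + \frac{8684}{22931} = 1456 \left(- \frac{1}{165}\right) \left(- \frac{1}{10916}\right) + 8684 \cdot \frac{1}{22931} = \left(- \frac{1456}{165}\right) \left(- \frac{1}{10916}\right) + \frac{8684}{22931} = \frac{364}{450285} + \frac{8684}{22931} = \frac{3918621824}{10325485335}$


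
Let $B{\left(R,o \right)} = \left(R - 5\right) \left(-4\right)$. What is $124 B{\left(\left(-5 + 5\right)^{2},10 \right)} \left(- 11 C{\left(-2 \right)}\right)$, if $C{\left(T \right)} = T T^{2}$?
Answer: $218240$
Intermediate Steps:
$C{\left(T \right)} = T^{3}$
$B{\left(R,o \right)} = 20 - 4 R$ ($B{\left(R,o \right)} = \left(-5 + R\right) \left(-4\right) = 20 - 4 R$)
$124 B{\left(\left(-5 + 5\right)^{2},10 \right)} \left(- 11 C{\left(-2 \right)}\right) = 124 \left(20 - 4 \left(-5 + 5\right)^{2}\right) \left(- 11 \left(-2\right)^{3}\right) = 124 \left(20 - 4 \cdot 0^{2}\right) \left(\left(-11\right) \left(-8\right)\right) = 124 \left(20 - 0\right) 88 = 124 \left(20 + 0\right) 88 = 124 \cdot 20 \cdot 88 = 2480 \cdot 88 = 218240$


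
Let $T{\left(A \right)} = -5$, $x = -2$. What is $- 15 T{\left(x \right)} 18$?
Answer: $1350$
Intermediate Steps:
$- 15 T{\left(x \right)} 18 = \left(-15\right) \left(-5\right) 18 = 75 \cdot 18 = 1350$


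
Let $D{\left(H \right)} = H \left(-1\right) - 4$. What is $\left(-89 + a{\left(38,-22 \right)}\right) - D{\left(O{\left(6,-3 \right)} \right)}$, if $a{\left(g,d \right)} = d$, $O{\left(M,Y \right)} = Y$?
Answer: $-110$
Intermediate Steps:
$D{\left(H \right)} = -4 - H$ ($D{\left(H \right)} = - H - 4 = -4 - H$)
$\left(-89 + a{\left(38,-22 \right)}\right) - D{\left(O{\left(6,-3 \right)} \right)} = \left(-89 - 22\right) - \left(-4 - -3\right) = -111 - \left(-4 + 3\right) = -111 - -1 = -111 + 1 = -110$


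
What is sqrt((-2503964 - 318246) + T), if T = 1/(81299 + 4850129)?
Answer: I*sqrt(17158318631644336303)/2465714 ≈ 1679.9*I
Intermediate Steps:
T = 1/4931428 ≈ 2.0278e-7
sqrt((-2503964 - 318246) + T) = sqrt((-2503964 - 318246) + 1/4931428) = sqrt(-2822210 + 1/4931428) = sqrt(-13917525415879/4931428) = I*sqrt(17158318631644336303)/2465714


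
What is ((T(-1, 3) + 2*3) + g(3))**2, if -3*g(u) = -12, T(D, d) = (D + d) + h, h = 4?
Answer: 256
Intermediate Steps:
T(D, d) = 4 + D + d (T(D, d) = (D + d) + 4 = 4 + D + d)
g(u) = 4 (g(u) = -1/3*(-12) = 4)
((T(-1, 3) + 2*3) + g(3))**2 = (((4 - 1 + 3) + 2*3) + 4)**2 = ((6 + 6) + 4)**2 = (12 + 4)**2 = 16**2 = 256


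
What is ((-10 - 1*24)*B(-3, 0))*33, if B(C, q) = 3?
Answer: -3366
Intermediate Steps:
((-10 - 1*24)*B(-3, 0))*33 = ((-10 - 1*24)*3)*33 = ((-10 - 24)*3)*33 = -34*3*33 = -102*33 = -3366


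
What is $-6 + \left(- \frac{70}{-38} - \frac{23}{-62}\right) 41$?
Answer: $\frac{99819}{1178} \approx 84.736$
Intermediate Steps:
$-6 + \left(- \frac{70}{-38} - \frac{23}{-62}\right) 41 = -6 + \left(\left(-70\right) \left(- \frac{1}{38}\right) - - \frac{23}{62}\right) 41 = -6 + \left(\frac{35}{19} + \frac{23}{62}\right) 41 = -6 + \frac{2607}{1178} \cdot 41 = -6 + \frac{106887}{1178} = \frac{99819}{1178}$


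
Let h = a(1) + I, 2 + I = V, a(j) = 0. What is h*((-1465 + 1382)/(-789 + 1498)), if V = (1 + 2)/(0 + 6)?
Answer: 249/1418 ≈ 0.17560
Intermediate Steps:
V = ½ (V = 3/6 = 3*(⅙) = ½ ≈ 0.50000)
I = -3/2 (I = -2 + ½ = -3/2 ≈ -1.5000)
h = -3/2 (h = 0 - 3/2 = -3/2 ≈ -1.5000)
h*((-1465 + 1382)/(-789 + 1498)) = -3*(-1465 + 1382)/(2*(-789 + 1498)) = -(-249)/(2*709) = -3/2*(-83/709) = 249/1418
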